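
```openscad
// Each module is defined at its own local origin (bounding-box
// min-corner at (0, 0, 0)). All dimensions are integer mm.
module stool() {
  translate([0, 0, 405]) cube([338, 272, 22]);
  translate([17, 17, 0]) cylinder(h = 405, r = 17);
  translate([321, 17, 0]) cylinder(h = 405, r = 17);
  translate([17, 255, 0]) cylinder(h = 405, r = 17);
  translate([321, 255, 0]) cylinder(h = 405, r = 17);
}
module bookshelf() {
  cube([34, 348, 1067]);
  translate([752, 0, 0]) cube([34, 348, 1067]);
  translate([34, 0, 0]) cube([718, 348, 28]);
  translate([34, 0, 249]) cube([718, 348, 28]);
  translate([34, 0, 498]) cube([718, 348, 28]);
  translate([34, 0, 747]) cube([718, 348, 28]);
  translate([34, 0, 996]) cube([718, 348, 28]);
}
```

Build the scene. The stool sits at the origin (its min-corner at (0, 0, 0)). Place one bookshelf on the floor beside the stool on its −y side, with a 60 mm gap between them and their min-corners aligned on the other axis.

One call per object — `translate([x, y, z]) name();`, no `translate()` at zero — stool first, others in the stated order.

stool();
translate([0, -408, 0]) bookshelf();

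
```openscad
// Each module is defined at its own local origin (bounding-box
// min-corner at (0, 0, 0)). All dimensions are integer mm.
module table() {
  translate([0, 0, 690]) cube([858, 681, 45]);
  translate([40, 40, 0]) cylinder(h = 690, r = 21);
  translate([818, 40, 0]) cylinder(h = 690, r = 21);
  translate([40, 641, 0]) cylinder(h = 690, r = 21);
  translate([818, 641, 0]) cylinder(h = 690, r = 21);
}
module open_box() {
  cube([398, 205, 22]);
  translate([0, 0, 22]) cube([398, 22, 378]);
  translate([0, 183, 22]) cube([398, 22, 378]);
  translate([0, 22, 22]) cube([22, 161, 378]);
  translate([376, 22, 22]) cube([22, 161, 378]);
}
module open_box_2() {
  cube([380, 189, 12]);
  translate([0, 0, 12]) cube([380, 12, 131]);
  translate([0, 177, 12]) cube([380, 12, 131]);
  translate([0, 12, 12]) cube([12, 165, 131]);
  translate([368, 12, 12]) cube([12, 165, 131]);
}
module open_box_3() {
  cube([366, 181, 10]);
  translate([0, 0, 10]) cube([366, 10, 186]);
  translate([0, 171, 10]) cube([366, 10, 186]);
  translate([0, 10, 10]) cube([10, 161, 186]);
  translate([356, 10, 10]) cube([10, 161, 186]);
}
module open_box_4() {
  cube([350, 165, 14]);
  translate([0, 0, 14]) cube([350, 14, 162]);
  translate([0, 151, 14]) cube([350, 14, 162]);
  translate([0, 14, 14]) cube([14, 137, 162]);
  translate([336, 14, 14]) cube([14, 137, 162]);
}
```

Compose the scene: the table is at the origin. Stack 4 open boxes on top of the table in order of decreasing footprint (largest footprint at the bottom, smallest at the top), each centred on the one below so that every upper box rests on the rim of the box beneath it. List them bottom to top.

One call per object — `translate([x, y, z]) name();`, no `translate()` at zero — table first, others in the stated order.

table();
translate([230, 238, 735]) open_box();
translate([239, 246, 1135]) open_box_2();
translate([246, 250, 1278]) open_box_3();
translate([254, 258, 1474]) open_box_4();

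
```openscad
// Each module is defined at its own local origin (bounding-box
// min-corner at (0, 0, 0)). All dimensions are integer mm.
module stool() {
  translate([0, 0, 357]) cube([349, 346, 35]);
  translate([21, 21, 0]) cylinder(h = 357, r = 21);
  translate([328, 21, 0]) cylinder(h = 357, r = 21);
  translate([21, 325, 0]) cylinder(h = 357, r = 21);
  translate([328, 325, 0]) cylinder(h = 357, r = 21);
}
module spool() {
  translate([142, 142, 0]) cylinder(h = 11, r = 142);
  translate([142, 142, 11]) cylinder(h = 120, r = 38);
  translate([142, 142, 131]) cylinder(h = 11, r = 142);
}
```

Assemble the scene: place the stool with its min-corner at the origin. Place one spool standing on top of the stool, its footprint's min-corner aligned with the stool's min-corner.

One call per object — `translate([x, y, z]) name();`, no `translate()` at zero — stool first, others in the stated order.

stool();
translate([0, 0, 392]) spool();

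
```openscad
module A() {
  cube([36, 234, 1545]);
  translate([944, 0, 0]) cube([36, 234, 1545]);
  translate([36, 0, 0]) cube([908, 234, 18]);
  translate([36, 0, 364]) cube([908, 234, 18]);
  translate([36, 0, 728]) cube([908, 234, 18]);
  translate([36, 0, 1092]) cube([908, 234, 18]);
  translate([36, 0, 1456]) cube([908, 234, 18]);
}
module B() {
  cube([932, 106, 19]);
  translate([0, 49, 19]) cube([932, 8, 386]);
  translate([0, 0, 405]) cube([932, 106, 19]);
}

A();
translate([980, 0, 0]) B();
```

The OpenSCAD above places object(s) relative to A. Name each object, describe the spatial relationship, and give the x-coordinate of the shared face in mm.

A is a bookshelf. B is an I-beam. The I-beam is against the bookshelf's +x side, with their −y faces flush. The x-coordinate of the shared face is 980 mm.

The bookshelf's +x face and the I-beam's −x face are both at x = 980 mm.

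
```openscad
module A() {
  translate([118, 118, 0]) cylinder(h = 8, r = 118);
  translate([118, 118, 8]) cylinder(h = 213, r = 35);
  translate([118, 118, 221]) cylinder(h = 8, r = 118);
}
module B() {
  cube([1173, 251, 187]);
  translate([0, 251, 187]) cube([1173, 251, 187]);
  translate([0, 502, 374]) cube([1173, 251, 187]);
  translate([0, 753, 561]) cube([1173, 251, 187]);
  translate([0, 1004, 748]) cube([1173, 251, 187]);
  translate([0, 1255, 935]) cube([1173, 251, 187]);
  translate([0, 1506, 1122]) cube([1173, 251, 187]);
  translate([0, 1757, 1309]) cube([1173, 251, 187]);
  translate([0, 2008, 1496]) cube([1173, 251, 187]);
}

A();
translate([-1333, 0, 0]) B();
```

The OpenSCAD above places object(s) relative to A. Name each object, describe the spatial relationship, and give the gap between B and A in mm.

A is a spool. B is a staircase. The staircase is on the floor beside the spool on its −x side. The gap between the staircase and the spool is 160 mm.

The staircase's nearest face is 160 mm from the spool's −x face.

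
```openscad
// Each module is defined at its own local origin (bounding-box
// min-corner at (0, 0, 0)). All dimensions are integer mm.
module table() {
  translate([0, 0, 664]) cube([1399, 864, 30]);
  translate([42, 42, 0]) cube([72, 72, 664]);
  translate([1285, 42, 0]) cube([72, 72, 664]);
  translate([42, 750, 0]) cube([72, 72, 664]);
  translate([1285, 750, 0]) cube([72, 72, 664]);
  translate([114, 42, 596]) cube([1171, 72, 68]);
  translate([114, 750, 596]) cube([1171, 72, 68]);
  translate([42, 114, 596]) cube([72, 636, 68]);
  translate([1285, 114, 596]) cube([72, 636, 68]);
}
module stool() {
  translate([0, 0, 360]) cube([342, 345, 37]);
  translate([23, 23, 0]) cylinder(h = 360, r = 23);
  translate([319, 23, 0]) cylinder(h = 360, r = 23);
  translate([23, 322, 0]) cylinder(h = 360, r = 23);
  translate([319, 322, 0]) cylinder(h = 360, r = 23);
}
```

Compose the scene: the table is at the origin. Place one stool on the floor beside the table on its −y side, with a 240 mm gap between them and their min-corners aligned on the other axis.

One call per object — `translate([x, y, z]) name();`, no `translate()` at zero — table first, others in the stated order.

table();
translate([0, -585, 0]) stool();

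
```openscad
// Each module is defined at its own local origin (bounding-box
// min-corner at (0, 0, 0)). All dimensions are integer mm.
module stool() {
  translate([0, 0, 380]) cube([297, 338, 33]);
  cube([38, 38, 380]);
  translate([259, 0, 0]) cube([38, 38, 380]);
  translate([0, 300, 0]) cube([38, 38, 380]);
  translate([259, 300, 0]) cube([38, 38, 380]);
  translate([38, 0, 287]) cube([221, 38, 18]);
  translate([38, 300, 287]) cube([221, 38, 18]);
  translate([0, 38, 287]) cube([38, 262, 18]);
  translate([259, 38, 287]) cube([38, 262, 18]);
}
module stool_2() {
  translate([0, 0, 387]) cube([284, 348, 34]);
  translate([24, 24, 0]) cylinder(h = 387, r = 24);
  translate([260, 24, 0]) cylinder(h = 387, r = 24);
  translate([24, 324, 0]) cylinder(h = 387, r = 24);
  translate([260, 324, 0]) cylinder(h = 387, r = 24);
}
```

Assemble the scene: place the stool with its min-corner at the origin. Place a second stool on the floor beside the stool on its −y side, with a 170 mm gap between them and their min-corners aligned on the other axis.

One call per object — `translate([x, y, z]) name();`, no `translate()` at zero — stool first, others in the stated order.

stool();
translate([0, -518, 0]) stool_2();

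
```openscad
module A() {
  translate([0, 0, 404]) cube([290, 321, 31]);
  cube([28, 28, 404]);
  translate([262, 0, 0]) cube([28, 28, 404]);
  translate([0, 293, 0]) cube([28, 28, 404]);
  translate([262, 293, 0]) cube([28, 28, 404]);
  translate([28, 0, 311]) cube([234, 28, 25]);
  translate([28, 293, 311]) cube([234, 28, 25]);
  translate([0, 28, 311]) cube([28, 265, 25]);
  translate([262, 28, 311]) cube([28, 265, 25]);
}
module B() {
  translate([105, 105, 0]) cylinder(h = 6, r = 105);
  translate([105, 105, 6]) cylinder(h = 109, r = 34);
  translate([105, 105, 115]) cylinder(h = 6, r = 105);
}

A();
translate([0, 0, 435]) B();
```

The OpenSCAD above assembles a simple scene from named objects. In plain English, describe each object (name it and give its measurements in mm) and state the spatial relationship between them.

A is a simple wooden stool: a rectangular seat 290 mm (x) by 321 mm (y), 31 mm thick, top face at z = 435 mm, on four square legs, each 28×28 mm in cross-section. The legs rest on z = 0, each flush with a corner of the seat. Four stretchers, 28 mm wide and 25 mm tall, connect adjacent legs with their undersides at z = 311 mm, each running between the inner faces of the legs it joins and aligned with the legs' outer faces on the other axis.

B is a spool: two coaxial disc flanges of radius 105 mm and thickness 6 mm, joined by a core cylinder of radius 34 mm and height 109 mm. The lower flange rests on z = 0 and the three cylinders share a vertical axis.

The spool is on top of the stool.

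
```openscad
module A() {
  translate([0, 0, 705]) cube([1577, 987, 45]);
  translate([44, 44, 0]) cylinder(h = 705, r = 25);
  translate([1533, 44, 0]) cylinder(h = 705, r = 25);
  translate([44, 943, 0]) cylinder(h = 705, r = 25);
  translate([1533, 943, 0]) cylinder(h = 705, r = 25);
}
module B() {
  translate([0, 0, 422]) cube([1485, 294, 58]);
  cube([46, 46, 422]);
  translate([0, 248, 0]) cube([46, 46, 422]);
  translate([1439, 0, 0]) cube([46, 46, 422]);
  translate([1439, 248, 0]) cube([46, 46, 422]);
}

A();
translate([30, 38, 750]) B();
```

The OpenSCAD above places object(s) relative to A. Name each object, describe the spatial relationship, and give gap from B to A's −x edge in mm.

A is a table. B is a bench. The bench is on top of the table. The gap from the bench to the table's −x edge is 30 mm.

The bench's min-x is at 30; the table's min-x is 0; gap = 30 mm.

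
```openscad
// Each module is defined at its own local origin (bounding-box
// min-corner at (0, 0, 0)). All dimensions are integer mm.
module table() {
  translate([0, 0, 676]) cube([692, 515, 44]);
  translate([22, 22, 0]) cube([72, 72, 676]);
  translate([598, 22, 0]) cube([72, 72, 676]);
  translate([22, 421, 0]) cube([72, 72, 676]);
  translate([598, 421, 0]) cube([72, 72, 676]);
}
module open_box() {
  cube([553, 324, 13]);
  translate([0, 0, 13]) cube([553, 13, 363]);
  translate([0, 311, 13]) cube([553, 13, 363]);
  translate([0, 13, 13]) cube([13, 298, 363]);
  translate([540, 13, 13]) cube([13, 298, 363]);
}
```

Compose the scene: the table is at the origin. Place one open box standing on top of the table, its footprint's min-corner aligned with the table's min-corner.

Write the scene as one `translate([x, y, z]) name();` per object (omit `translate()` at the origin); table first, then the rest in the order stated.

table();
translate([0, 0, 720]) open_box();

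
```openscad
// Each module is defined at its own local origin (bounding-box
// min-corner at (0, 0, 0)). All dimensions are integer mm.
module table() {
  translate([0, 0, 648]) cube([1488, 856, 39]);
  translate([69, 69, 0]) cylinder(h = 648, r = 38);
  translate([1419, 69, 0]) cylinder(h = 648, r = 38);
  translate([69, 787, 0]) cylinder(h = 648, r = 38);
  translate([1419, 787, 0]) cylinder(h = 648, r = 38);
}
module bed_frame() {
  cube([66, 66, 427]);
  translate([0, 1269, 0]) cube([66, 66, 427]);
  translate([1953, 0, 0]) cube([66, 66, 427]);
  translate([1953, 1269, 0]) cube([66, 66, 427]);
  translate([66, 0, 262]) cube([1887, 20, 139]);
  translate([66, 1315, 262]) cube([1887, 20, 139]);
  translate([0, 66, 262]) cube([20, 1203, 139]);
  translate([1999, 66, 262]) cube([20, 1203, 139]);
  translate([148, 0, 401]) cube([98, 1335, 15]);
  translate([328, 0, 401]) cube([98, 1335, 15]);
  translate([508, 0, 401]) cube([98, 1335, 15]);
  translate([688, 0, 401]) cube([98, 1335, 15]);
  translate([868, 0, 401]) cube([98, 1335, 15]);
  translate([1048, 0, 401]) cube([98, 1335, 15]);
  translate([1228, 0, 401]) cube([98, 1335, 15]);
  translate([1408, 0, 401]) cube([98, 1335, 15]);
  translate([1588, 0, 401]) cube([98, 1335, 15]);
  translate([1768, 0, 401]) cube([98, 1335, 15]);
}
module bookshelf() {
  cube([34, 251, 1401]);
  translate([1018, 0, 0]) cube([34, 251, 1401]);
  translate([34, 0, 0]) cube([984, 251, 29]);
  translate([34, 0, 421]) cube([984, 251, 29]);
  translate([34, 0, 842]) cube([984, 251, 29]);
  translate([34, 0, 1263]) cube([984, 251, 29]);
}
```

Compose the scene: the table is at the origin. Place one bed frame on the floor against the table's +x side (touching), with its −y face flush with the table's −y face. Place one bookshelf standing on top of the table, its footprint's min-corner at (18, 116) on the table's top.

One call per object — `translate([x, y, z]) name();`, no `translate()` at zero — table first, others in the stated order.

table();
translate([1488, 0, 0]) bed_frame();
translate([18, 116, 687]) bookshelf();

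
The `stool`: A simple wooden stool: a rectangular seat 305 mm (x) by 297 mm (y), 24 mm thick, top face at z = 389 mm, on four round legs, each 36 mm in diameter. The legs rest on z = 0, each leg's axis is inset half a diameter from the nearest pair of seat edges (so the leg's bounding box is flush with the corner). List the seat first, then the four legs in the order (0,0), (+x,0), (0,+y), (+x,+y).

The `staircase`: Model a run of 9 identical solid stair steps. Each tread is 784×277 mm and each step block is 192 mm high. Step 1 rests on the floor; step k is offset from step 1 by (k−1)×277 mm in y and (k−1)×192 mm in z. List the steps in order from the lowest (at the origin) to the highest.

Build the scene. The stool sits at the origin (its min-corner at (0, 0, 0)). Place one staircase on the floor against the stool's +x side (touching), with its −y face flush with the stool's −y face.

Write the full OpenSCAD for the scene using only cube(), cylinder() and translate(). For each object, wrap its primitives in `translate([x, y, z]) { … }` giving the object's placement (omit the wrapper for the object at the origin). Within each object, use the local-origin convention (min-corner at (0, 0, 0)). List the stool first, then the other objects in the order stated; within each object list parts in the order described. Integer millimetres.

translate([0, 0, 365]) cube([305, 297, 24]);
translate([18, 18, 0]) cylinder(h = 365, r = 18);
translate([287, 18, 0]) cylinder(h = 365, r = 18);
translate([18, 279, 0]) cylinder(h = 365, r = 18);
translate([287, 279, 0]) cylinder(h = 365, r = 18);
translate([305, 0, 0]) {
  cube([784, 277, 192]);
  translate([0, 277, 192]) cube([784, 277, 192]);
  translate([0, 554, 384]) cube([784, 277, 192]);
  translate([0, 831, 576]) cube([784, 277, 192]);
  translate([0, 1108, 768]) cube([784, 277, 192]);
  translate([0, 1385, 960]) cube([784, 277, 192]);
  translate([0, 1662, 1152]) cube([784, 277, 192]);
  translate([0, 1939, 1344]) cube([784, 277, 192]);
  translate([0, 2216, 1536]) cube([784, 277, 192]);
}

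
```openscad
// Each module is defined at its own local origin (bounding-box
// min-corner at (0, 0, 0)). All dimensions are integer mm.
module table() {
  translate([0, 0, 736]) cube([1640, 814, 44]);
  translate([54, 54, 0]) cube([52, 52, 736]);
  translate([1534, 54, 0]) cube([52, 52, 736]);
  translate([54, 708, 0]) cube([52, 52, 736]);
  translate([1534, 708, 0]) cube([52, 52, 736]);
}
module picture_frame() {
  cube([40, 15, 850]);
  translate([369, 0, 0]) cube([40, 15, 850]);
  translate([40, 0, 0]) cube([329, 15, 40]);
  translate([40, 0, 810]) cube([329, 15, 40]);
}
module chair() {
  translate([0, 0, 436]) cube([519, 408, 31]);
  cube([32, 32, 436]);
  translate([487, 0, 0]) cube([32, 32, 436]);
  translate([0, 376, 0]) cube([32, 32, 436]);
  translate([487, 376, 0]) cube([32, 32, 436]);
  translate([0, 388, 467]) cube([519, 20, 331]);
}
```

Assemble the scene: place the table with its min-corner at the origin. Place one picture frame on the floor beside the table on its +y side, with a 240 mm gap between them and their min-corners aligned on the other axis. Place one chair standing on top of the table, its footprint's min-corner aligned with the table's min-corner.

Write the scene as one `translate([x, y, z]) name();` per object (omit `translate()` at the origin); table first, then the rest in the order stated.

table();
translate([0, 1054, 0]) picture_frame();
translate([0, 0, 780]) chair();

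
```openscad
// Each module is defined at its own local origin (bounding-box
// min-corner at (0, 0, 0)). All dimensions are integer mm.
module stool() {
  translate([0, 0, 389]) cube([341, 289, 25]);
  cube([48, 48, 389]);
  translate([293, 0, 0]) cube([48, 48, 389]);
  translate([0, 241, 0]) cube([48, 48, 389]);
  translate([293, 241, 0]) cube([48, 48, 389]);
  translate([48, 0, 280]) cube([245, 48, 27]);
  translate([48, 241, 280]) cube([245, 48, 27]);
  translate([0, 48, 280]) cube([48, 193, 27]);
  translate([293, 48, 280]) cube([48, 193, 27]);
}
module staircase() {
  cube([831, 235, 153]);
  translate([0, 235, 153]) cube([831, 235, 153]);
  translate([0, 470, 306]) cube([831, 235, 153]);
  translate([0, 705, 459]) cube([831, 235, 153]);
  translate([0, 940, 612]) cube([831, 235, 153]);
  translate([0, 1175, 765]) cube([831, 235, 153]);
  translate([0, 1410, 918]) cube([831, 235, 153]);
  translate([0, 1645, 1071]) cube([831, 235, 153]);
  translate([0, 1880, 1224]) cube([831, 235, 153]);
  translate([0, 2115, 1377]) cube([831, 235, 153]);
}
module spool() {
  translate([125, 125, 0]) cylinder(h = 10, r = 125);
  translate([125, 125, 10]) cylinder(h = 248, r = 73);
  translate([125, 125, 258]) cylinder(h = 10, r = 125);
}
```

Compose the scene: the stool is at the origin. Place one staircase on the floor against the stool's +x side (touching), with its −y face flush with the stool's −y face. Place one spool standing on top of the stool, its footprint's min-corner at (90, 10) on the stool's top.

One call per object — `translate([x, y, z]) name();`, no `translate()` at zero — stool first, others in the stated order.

stool();
translate([341, 0, 0]) staircase();
translate([90, 10, 414]) spool();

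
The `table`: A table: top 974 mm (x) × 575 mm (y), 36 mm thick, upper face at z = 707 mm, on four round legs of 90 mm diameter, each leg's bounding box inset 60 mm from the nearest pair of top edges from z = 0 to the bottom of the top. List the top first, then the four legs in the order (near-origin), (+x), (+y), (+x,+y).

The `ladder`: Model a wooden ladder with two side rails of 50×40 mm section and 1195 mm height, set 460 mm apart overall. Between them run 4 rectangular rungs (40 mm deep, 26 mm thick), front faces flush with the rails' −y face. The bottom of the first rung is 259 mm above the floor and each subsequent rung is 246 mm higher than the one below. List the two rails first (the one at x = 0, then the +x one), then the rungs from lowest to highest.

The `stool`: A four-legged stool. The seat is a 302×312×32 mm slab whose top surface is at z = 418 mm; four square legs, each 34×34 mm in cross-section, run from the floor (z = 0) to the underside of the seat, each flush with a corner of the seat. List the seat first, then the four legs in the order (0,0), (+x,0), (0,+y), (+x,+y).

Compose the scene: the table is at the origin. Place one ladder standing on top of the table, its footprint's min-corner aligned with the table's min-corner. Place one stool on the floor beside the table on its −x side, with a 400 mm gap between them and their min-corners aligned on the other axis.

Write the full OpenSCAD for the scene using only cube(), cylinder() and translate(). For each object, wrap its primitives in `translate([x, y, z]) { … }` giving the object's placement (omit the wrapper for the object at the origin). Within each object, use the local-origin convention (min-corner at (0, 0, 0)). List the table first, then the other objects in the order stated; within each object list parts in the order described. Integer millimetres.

translate([0, 0, 671]) cube([974, 575, 36]);
translate([105, 105, 0]) cylinder(h = 671, r = 45);
translate([869, 105, 0]) cylinder(h = 671, r = 45);
translate([105, 470, 0]) cylinder(h = 671, r = 45);
translate([869, 470, 0]) cylinder(h = 671, r = 45);
translate([0, 0, 707]) {
  cube([50, 40, 1195]);
  translate([410, 0, 0]) cube([50, 40, 1195]);
  translate([50, 0, 259]) cube([360, 40, 26]);
  translate([50, 0, 505]) cube([360, 40, 26]);
  translate([50, 0, 751]) cube([360, 40, 26]);
  translate([50, 0, 997]) cube([360, 40, 26]);
}
translate([-702, 0, 0]) {
  translate([0, 0, 386]) cube([302, 312, 32]);
  cube([34, 34, 386]);
  translate([268, 0, 0]) cube([34, 34, 386]);
  translate([0, 278, 0]) cube([34, 34, 386]);
  translate([268, 278, 0]) cube([34, 34, 386]);
}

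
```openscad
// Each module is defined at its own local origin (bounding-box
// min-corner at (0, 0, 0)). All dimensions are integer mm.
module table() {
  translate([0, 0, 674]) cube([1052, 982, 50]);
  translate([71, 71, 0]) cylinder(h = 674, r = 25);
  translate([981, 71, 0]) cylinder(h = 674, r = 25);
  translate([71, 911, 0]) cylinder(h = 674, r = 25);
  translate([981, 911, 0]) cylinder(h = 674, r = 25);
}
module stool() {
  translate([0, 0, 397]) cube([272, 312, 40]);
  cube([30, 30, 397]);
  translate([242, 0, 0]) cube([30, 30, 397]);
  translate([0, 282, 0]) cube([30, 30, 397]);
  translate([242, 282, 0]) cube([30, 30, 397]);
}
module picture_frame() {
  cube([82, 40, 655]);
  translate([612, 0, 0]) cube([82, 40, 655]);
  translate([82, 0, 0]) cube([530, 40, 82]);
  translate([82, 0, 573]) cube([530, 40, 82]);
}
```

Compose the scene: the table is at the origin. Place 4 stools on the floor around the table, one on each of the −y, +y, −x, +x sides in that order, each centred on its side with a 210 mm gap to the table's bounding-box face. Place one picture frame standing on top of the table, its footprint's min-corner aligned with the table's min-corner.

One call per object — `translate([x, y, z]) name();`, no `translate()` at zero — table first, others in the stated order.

table();
translate([390, -522, 0]) stool();
translate([390, 1192, 0]) stool();
translate([-482, 335, 0]) stool();
translate([1262, 335, 0]) stool();
translate([0, 0, 724]) picture_frame();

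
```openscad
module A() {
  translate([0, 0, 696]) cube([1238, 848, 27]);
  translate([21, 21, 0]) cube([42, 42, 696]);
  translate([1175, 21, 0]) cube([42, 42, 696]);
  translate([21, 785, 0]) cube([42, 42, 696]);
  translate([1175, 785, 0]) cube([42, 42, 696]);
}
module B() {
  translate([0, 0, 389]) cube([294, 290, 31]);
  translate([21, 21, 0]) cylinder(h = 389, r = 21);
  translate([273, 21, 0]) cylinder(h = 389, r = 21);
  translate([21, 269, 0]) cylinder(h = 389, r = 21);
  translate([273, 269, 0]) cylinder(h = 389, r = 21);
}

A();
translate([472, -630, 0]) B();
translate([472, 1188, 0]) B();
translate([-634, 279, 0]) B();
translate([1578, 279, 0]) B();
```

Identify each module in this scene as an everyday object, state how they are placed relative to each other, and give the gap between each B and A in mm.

A is a table. B is a stool. Four stools sit around the table at the −y, +y, −x, +x sides. The gap between each stool and the table is 340 mm.

Each stool's nearest face is 340 mm from the table's bounding box.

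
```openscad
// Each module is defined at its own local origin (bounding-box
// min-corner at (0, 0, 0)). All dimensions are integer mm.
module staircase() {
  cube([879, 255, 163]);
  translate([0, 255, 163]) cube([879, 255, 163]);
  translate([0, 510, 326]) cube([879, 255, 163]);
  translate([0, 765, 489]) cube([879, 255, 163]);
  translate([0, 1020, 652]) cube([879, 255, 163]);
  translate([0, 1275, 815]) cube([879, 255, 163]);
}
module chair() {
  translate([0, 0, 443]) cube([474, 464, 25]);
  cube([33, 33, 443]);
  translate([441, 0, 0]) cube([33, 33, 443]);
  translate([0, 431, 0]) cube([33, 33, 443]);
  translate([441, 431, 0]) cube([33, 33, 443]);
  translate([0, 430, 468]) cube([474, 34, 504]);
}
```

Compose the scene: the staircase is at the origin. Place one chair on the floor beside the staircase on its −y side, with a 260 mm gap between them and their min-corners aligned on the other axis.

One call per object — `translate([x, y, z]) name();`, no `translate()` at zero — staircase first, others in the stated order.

staircase();
translate([0, -724, 0]) chair();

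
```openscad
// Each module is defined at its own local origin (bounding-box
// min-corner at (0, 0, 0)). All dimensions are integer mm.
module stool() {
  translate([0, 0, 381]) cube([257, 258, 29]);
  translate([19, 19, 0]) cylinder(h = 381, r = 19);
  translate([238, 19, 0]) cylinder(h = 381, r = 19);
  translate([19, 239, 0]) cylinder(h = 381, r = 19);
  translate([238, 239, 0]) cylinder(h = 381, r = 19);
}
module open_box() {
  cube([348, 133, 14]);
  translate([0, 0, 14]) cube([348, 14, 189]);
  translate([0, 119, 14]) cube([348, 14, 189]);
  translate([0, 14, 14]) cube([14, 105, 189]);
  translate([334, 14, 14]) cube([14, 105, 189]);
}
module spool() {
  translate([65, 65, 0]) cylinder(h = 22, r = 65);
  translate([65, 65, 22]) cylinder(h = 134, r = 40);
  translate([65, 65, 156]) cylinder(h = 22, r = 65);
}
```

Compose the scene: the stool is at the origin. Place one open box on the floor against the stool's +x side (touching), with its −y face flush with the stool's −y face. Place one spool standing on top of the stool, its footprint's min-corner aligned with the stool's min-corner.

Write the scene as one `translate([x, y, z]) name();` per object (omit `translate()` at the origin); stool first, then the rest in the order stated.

stool();
translate([257, 0, 0]) open_box();
translate([0, 0, 410]) spool();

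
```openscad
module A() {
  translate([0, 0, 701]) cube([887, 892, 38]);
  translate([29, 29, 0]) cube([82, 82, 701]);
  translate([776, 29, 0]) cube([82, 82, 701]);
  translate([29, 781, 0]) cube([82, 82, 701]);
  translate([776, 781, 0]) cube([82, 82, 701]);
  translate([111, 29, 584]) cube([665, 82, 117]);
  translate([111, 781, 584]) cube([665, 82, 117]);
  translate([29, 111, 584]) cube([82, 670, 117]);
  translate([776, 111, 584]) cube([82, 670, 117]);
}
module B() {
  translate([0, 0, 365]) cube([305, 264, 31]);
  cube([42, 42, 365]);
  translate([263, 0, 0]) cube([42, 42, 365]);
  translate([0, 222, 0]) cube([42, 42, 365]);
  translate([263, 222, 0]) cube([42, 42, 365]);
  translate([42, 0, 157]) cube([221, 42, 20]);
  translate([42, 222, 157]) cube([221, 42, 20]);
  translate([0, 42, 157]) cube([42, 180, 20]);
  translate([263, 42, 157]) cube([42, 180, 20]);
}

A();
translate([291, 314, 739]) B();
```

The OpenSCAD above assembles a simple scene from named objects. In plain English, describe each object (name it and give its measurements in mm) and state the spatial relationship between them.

A is a rectangular dining table. The top is 887×892×38 mm with its upper surface at z = 739 mm. It stands on four 82×82 mm square legs, each inset 29 mm from the nearest pair of top edges, running from the floor to the underside of the top. Four apron rails, 82 mm thick and 117 mm tall, run between adjacent legs with their top edges flush with the underside of the top and their outer faces flush with the legs' outer faces.

B is a simple wooden stool: a rectangular seat 305 mm (x) by 264 mm (y), 31 mm thick, top face at z = 396 mm, on four square legs, each 42×42 mm in cross-section. The legs rest on z = 0, each flush with a corner of the seat. Four stretchers, 42 mm wide and 20 mm tall, connect adjacent legs with their undersides at z = 157 mm, each running between the inner faces of the legs it joins and aligned with the legs' outer faces on the other axis.

The stool is on top of the table, centred.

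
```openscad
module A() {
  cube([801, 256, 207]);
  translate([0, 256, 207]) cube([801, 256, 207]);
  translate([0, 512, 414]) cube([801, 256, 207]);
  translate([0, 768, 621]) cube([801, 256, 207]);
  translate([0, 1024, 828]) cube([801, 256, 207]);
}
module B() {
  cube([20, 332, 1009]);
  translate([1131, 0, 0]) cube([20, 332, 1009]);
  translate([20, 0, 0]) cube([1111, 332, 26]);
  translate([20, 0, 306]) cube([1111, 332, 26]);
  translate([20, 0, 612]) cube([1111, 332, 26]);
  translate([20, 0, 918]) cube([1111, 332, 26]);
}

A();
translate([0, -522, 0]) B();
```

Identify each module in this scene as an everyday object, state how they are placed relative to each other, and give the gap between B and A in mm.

A is a staircase. B is a bookshelf. The bookshelf is on the floor beside the staircase on its −y side. The gap between the bookshelf and the staircase is 190 mm.

The bookshelf's nearest face is 190 mm from the staircase's −y face.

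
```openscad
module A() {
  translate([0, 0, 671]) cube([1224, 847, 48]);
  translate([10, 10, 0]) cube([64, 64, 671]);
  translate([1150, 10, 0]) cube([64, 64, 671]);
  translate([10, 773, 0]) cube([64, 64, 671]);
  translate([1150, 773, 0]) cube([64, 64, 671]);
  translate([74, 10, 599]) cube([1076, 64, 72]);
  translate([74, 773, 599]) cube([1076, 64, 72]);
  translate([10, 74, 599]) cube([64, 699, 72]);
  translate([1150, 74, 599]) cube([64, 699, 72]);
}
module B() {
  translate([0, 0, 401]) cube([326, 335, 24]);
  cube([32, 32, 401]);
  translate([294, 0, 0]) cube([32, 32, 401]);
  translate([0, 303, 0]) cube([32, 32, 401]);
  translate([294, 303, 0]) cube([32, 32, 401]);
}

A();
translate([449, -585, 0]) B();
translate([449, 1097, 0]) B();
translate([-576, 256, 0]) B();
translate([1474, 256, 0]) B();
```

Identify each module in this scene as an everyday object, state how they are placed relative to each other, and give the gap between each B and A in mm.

A is a table. B is a stool. Four stools sit around the table at the −y, +y, −x, +x sides. The gap between each stool and the table is 250 mm.

Each stool's nearest face is 250 mm from the table's bounding box.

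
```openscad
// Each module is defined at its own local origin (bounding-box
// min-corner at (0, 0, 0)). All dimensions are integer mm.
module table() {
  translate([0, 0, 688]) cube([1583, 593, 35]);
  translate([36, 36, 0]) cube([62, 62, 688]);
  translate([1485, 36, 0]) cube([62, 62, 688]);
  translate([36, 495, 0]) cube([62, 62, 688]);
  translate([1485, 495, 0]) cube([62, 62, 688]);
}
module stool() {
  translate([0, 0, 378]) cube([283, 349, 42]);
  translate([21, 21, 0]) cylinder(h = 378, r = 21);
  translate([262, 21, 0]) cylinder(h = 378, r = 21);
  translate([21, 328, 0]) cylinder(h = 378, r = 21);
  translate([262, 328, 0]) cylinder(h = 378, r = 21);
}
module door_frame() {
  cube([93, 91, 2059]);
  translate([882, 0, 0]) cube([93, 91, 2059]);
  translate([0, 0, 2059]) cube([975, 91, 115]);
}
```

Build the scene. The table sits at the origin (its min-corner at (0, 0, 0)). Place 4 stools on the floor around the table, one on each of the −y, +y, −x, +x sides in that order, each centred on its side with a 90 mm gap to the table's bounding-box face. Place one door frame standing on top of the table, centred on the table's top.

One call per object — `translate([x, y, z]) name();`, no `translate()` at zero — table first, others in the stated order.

table();
translate([650, -439, 0]) stool();
translate([650, 683, 0]) stool();
translate([-373, 122, 0]) stool();
translate([1673, 122, 0]) stool();
translate([304, 251, 723]) door_frame();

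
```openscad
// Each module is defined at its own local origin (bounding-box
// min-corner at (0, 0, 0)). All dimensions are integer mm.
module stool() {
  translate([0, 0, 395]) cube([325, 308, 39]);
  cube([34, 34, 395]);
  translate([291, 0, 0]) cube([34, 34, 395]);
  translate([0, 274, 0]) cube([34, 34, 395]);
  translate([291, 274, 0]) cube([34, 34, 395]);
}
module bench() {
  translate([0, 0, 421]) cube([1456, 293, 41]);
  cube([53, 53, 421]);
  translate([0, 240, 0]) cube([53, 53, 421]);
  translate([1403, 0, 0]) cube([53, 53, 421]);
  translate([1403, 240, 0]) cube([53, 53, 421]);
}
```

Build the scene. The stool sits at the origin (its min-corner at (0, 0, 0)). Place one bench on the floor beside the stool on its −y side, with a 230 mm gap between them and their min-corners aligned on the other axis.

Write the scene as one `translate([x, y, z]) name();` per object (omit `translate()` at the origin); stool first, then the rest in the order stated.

stool();
translate([0, -523, 0]) bench();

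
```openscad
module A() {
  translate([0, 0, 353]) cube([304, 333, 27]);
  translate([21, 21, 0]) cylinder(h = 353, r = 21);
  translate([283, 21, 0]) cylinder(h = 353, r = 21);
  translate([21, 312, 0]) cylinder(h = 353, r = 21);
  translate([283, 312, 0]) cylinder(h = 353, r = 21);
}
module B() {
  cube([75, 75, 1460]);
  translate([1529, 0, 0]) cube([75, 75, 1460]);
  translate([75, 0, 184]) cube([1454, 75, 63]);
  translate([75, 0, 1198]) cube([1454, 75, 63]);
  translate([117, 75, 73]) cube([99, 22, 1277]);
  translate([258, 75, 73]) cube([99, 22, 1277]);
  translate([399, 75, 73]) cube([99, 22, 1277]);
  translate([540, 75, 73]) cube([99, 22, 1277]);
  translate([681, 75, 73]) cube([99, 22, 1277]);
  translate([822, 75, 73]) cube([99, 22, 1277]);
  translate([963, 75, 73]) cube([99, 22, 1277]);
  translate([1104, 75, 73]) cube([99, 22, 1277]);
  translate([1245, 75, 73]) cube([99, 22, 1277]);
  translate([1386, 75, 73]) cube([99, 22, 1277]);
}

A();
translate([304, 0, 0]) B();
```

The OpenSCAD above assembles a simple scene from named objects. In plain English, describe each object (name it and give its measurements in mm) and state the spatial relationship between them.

A is a simple wooden stool: a rectangular seat 304 mm (x) by 333 mm (y), 27 mm thick, top face at z = 380 mm, on four round legs, each 42 mm in diameter. The legs rest on z = 0, each leg's axis is inset half a diameter from the nearest pair of seat edges (so the leg's bounding box is flush with the corner).

B is a fence section. Two 75×75 mm posts, 1460 mm tall, stand on the floor with a clear span of 1454 mm between their inner faces. Two horizontal rails of 75×63 mm section span the gap between the posts with their undersides at z = 184 mm and z = 1198 mm, flush with the posts' −y face. 10 pickets, each 99 mm wide, 22 mm thick and 1277 mm tall, are fixed to the +y face of the rails with their bottoms at z = 73 mm, evenly spaced across the span with equal gaps (rounded down to the nearest mm) at the −x end and between each pair — any rounding remainder accumulates at the +x end.

The fence section is against the stool's +x side, with their −y faces flush.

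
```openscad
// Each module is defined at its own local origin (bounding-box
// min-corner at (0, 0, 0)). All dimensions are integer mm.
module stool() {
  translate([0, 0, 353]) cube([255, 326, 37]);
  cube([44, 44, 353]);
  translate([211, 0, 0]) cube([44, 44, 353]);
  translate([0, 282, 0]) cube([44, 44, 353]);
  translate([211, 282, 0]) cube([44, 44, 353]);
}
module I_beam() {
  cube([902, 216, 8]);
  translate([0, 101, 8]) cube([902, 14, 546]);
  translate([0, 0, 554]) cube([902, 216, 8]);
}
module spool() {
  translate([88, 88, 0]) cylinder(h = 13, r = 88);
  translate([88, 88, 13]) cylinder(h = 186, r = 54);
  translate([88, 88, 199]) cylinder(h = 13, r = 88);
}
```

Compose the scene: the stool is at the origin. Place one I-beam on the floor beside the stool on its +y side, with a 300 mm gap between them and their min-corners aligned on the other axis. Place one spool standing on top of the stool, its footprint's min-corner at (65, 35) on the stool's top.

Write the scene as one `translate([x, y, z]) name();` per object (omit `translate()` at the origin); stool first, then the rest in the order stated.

stool();
translate([0, 626, 0]) I_beam();
translate([65, 35, 390]) spool();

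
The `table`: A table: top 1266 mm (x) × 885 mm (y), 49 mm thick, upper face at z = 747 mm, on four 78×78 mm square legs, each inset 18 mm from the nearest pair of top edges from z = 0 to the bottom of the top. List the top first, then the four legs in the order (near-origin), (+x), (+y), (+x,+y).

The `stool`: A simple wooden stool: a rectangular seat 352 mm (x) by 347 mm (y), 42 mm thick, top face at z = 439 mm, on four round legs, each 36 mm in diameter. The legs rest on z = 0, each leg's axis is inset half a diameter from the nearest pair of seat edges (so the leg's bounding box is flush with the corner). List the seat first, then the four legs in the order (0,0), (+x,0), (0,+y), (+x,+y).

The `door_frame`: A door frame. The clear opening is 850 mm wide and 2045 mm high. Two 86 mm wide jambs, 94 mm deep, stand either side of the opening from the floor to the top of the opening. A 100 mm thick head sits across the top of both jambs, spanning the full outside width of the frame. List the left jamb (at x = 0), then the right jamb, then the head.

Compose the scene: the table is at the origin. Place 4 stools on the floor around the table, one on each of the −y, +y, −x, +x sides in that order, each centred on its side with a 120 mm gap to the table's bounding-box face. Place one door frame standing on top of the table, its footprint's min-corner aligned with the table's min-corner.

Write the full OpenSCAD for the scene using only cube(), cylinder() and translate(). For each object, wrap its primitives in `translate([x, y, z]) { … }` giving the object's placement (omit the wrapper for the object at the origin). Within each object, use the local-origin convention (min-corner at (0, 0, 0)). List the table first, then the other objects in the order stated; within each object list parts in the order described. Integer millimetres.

translate([0, 0, 698]) cube([1266, 885, 49]);
translate([18, 18, 0]) cube([78, 78, 698]);
translate([1170, 18, 0]) cube([78, 78, 698]);
translate([18, 789, 0]) cube([78, 78, 698]);
translate([1170, 789, 0]) cube([78, 78, 698]);
translate([457, -467, 0]) {
  translate([0, 0, 397]) cube([352, 347, 42]);
  translate([18, 18, 0]) cylinder(h = 397, r = 18);
  translate([334, 18, 0]) cylinder(h = 397, r = 18);
  translate([18, 329, 0]) cylinder(h = 397, r = 18);
  translate([334, 329, 0]) cylinder(h = 397, r = 18);
}
translate([457, 1005, 0]) {
  translate([0, 0, 397]) cube([352, 347, 42]);
  translate([18, 18, 0]) cylinder(h = 397, r = 18);
  translate([334, 18, 0]) cylinder(h = 397, r = 18);
  translate([18, 329, 0]) cylinder(h = 397, r = 18);
  translate([334, 329, 0]) cylinder(h = 397, r = 18);
}
translate([-472, 269, 0]) {
  translate([0, 0, 397]) cube([352, 347, 42]);
  translate([18, 18, 0]) cylinder(h = 397, r = 18);
  translate([334, 18, 0]) cylinder(h = 397, r = 18);
  translate([18, 329, 0]) cylinder(h = 397, r = 18);
  translate([334, 329, 0]) cylinder(h = 397, r = 18);
}
translate([1386, 269, 0]) {
  translate([0, 0, 397]) cube([352, 347, 42]);
  translate([18, 18, 0]) cylinder(h = 397, r = 18);
  translate([334, 18, 0]) cylinder(h = 397, r = 18);
  translate([18, 329, 0]) cylinder(h = 397, r = 18);
  translate([334, 329, 0]) cylinder(h = 397, r = 18);
}
translate([0, 0, 747]) {
  cube([86, 94, 2045]);
  translate([936, 0, 0]) cube([86, 94, 2045]);
  translate([0, 0, 2045]) cube([1022, 94, 100]);
}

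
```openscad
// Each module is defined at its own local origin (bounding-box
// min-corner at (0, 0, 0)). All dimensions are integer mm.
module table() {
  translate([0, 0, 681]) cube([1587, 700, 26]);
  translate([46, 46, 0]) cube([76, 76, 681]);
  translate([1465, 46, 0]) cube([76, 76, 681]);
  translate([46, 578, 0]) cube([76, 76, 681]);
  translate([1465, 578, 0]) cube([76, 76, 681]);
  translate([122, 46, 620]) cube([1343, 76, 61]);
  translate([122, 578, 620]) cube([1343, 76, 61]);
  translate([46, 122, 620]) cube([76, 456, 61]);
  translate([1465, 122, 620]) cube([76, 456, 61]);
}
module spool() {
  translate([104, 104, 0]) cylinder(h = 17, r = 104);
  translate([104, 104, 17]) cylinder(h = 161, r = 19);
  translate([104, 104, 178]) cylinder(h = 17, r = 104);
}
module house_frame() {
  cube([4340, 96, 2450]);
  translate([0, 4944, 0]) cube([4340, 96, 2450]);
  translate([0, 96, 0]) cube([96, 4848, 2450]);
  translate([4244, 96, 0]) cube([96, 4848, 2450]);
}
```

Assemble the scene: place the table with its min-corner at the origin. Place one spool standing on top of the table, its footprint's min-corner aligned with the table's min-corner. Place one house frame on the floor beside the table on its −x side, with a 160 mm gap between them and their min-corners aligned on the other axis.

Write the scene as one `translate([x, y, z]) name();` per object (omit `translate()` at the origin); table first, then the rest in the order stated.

table();
translate([0, 0, 707]) spool();
translate([-4500, 0, 0]) house_frame();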